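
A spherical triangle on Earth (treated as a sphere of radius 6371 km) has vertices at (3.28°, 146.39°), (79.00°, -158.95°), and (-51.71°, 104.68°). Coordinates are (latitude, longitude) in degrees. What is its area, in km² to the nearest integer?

26920556 km²

Side lengths (central angles): a = 2.4712, b = 1.1408, c = 1.4037 rad; semiperimeter s = 2.5078.
By l'Huilier's theorem, tan(E/4) = √[tan(s/2) tan((s−a)/2) tan((s−b)/2) tan((s−c)/2)], giving spherical excess E = 0.6632 rad.
Area = E·R² = 0.6632 × (6371)² ≈ 26920556 km².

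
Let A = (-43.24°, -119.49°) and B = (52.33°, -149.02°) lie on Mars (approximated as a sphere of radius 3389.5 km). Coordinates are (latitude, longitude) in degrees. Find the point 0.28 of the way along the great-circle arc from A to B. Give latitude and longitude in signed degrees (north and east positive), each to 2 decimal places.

-16.51°, -127.99°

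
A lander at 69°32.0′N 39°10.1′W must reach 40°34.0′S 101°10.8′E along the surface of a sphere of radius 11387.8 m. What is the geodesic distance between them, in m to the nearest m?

In radians: φ₁ = 1.2136, φ₂ = -0.7080, Δλ = 140.348° = 2.4495 rad.
cos c = sin φ₁ sin φ₂ + cos φ₁ cos φ₂ cos Δλ = (0.9369)(-0.6503) + (0.3497)(0.7596)(-0.7699) = -0.81379,
so c = arccos(-0.81379) = 2.52144 rad.
Distance = R·c = 11387.8 × 2.5214 ≈ 28714 m.

28714 m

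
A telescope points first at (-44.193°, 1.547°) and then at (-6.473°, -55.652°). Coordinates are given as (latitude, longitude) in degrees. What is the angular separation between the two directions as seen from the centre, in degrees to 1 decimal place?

62.3°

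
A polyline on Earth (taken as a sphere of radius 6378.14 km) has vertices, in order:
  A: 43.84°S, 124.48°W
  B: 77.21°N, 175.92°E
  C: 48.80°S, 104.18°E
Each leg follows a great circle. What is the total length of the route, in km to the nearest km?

Leg A→B: central angle 2.2076 rad, distance 14080.6 km.
Leg B→C: central angle 2.3296 rad, distance 14858.5 km.
Total: 14080.6 + 14858.5 ≈ 28939 km.

28939 km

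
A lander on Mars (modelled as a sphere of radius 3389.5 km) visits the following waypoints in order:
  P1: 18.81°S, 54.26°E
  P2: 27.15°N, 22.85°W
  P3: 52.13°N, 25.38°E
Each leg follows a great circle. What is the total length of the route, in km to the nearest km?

7766 km

Leg P1→P2: central angle 1.5300 rad, distance 5186.0 km.
Leg P2→P3: central angle 0.7611 rad, distance 2579.7 km.
Total: 5186.0 + 2579.7 ≈ 7766 km.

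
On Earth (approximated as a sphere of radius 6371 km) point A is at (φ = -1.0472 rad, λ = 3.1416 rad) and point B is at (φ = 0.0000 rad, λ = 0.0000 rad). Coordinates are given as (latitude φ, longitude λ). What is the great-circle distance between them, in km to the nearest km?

13343 km

Let φ₁ = -1.0472 rad, φ₂ = 0.0000 rad, and Δλ = 3.1416 rad.
Haversine: a = sin²(Δφ/2) + cos φ₁ cos φ₂ sin²(Δλ/2) = 0.2500 + (0.5000)(1.0000)(1.0000) = 0.75000.
Central angle c = 2·arcsin(√a) = 2.09439 rad.
Distance = R·c = 6371 × 2.0944 ≈ 13343 km.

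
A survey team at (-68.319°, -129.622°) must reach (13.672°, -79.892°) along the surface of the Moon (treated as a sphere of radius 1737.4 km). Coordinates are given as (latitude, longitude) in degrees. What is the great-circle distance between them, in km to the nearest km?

2708 km

In radians: φ₁ = -1.1924, φ₂ = 0.2386, Δλ = 49.730° = 0.8680 rad.
cos c = sin φ₁ sin φ₂ + cos φ₁ cos φ₂ cos Δλ = (-0.9293)(0.2364) + (0.3694)(0.9717)(0.6464) = 0.01239,
so c = arccos(0.01239) = 1.55840 rad.
Distance = R·c = 1737.4 × 1.5584 ≈ 2708 km.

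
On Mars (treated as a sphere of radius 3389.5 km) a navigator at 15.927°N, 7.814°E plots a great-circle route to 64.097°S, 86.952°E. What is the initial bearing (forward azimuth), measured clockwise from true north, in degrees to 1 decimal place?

Δλ = 79.138° = 1.3812 rad.
y = sin Δλ · cos φ₂ = (0.9821)(0.4368) = 0.4290
x = cos φ₁ sin φ₂ − sin φ₁ cos φ₂ cos Δλ = (0.9616)(-0.8995) − (0.2744)(0.4368)(0.1884) = -0.8876
θ = atan2(y, x) = 154.20°, so the bearing is 154.2°.

154.2°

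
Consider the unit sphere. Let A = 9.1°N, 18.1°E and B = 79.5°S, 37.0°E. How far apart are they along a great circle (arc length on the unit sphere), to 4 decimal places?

1.5561

With latitudes φ₁ = 9.100°, φ₂ = -79.500° and longitude difference Δλ = 18.900°:
Haversine: a = sin²(Δφ/2) + cos φ₁ cos φ₂ sin²(Δλ/2) = 0.4878 + (0.9874)(0.1822)(0.0270) = 0.49263.
Central angle c = 2·arcsin(√a) = 1.55607 rad.
On the unit sphere the arc length equals the central angle: 1.5561.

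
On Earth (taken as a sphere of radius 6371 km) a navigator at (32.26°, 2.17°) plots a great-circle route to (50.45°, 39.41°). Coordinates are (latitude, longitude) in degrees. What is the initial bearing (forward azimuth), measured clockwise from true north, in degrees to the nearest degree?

With φ₁ = 0.5630, φ₂ = 0.8805, Δλ = 0.6500 rad, the forward-azimuth formula gives
θ = atan2( sin Δλ cos φ₂ , cos φ₁ sin φ₂ − sin φ₁ cos φ₂ cos Δλ ) = atan2(0.3853, 0.3815) = 45.29°.
So the initial bearing is 45°.

45°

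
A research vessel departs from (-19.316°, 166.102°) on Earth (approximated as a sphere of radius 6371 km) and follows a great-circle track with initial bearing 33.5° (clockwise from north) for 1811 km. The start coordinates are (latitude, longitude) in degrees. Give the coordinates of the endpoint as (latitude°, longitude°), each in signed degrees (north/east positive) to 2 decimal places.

-5.56°, 175.05°

Angular distance δ = d/R = 1811/6371 = 0.28426 rad; initial bearing θ = 0.5847 rad.
sin φ₂ = sin φ₁ cos δ + cos φ₁ sin δ cos θ = (-0.3308)(0.9599) + (0.9437)(0.2804)(0.8339) = -0.0968, so φ₂ = -5.56°.
Δλ = atan2(sin θ sin δ cos φ₁, cos δ − sin φ₁ sin φ₂) = atan2(0.1461, 0.9278) = 8.947°.
λ₂ = 166.102° + 8.947° = 175.05°.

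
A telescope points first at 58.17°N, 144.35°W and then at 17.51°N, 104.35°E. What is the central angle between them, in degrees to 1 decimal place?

85.8°

Let φ₁ = 1.0153 rad, φ₂ = 0.3056 rad, and Δλ = -1.9426 rad.
Haversine: a = sin²(Δφ/2) + cos φ₁ cos φ₂ sin²(Δλ/2) = 0.1207 + (0.5274)(0.9537)(0.6816) = 0.46354.
Central angle c = 2·arcsin(√a) = 1.49781 rad.
So the angular separation is 85.8°.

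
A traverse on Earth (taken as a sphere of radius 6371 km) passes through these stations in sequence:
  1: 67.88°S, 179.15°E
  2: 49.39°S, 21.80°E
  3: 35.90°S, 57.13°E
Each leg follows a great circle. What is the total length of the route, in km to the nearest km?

10055 km

Leg 1→2: central angle 1.0735 rad, distance 6839.0 km.
Leg 2→3: central angle 0.5047 rad, distance 3215.6 km.
Total: 6839.0 + 3215.6 ≈ 10055 km.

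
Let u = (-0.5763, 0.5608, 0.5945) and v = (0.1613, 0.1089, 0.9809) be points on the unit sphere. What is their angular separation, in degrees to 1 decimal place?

56.5°

u·v = 0.5513; |u| = 1.0000, |v| = 1.0000.
cos θ = (u·v)/(|u||v|) = 0.5512, so θ = 56.5°.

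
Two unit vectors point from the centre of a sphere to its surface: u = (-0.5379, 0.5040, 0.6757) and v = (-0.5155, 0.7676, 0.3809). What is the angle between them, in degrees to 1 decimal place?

u·v = 0.9215; |u| = 1.0000, |v| = 1.0000.
cos θ = (u·v)/(|u||v|) = 0.9216, so θ = 22.8°.

22.8°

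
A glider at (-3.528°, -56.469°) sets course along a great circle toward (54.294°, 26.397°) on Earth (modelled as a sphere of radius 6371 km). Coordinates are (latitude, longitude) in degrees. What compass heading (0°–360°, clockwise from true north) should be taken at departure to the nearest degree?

With φ₁ = -0.0616, φ₂ = 0.9476, Δλ = 1.4463 rad, the forward-azimuth formula gives
θ = atan2( sin Δλ cos φ₂ , cos φ₁ sin φ₂ − sin φ₁ cos φ₂ cos Δλ ) = atan2(0.5791, 0.8149) = 35.40°.
So the initial bearing is 35°.

35°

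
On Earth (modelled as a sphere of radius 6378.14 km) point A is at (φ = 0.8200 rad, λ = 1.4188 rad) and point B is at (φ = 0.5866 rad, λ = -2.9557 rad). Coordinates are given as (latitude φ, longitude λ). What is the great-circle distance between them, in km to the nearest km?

Let φ₁ = 0.8200 rad, φ₂ = 0.5866 rad, and Δλ = 1.9087 rad.
cos c = sin φ₁ sin φ₂ + cos φ₁ cos φ₂ cos Δλ = (0.7311)(0.5535) + (0.6822)(0.8328)(-0.3315) = 0.21637,
so c = arccos(0.21637) = 1.35271 rad.
Distance = R·c = 6378.14 × 1.3527 ≈ 8628 km.

8628 km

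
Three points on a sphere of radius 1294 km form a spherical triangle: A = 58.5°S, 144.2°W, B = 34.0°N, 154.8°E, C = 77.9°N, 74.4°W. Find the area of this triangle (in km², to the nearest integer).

Side lengths (central angles): a = 1.1227, b = 2.4913, c = 1.8409 rad; semiperimeter s = 2.7274.
By l'Huilier's theorem, tan(E/4) = √[tan(s/2) tan((s−a)/2) tan((s−b)/2) tan((s−c)/2)], giving spherical excess E = 1.9389 rad.
Area = E·R² = 1.9389 × (1294)² ≈ 3246601 km².

3246601 km²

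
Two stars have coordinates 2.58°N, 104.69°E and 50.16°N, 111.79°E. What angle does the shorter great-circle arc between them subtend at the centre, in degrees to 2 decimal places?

With latitudes φ₁ = 2.580°, φ₂ = 50.160° and longitude difference Δλ = 7.100°:
Haversine: a = sin²(Δφ/2) + cos φ₁ cos φ₂ sin²(Δλ/2) = 0.1627 + (0.9990)(0.6406)(0.0038) = 0.16517.
Central angle c = 2·arcsin(√a) = 0.83706 rad.
So the angular separation is 47.96°.

47.96°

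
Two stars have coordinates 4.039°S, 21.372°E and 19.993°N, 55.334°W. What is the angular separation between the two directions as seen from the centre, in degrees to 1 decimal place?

79.0°

In radians: φ₁ = -0.0705, φ₂ = 0.3489, Δλ = -76.706° = -1.3388 rad.
Haversine: a = sin²(Δφ/2) + cos φ₁ cos φ₂ sin²(Δλ/2) = 0.0433 + (0.9975)(0.9397)(0.3850) = 0.40426.
Central angle c = 2·arcsin(√a) = 1.37814 rad.
So the angular separation is 79.0°.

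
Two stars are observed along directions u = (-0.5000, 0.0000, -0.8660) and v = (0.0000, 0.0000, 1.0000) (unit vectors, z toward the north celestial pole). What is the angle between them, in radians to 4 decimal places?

u·v = -0.8660; |u| = 1.0000, |v| = 1.0000.
cos θ = (u·v)/(|u||v|) = -0.8660, so θ = 2.6180 rad.

2.6180 rad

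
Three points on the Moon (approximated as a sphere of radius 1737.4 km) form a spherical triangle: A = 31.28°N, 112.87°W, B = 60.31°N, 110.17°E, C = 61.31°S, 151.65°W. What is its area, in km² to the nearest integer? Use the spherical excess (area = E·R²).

7445806 km²

Side lengths (central angles): a = 2.4913, b = 1.7068, c = 1.4286 rad; semiperimeter s = 2.8134.
By l'Huilier's theorem, tan(E/4) = √[tan(s/2) tan((s−a)/2) tan((s−b)/2) tan((s−c)/2)], giving spherical excess E = 2.4667 rad.
Area = E·R² = 2.4667 × (1737.4)² ≈ 7445806 km².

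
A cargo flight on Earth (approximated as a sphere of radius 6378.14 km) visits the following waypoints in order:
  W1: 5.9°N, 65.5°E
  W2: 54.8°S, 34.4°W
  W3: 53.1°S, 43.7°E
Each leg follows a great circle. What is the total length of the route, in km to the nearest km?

16037 km

Leg W1→W2: central angle 1.7544 rad, distance 11189.8 km.
Leg W2→W3: central angle 0.7600 rad, distance 4847.5 km.
Total: 11189.8 + 4847.5 ≈ 16037 km.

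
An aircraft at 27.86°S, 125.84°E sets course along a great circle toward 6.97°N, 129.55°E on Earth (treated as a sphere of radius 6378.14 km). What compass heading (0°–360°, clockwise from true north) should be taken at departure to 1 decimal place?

6.4°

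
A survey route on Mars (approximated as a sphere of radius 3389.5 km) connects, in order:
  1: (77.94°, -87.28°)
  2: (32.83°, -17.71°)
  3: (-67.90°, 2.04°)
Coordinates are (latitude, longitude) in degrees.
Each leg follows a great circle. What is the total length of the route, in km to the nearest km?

Leg 1→2: central angle 0.9379 rad, distance 3179.1 km.
Leg 2→3: central angle 1.7770 rad, distance 6023.3 km.
Total: 3179.1 + 6023.3 ≈ 9202 km.

9202 km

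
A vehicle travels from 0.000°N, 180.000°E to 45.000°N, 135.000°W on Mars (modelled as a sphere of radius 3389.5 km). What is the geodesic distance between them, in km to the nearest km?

In radians: φ₁ = 0.0000, φ₂ = 0.7854, Δλ = 45.000° = 0.7854 rad.
Haversine: a = sin²(Δφ/2) + cos φ₁ cos φ₂ sin²(Δλ/2) = 0.1464 + (1.0000)(0.7071)(0.1464) = 0.25000.
Central angle c = 2·arcsin(√a) = 1.04720 rad.
Distance = R·c = 3389.5 × 1.0472 ≈ 3549 km.

3549 km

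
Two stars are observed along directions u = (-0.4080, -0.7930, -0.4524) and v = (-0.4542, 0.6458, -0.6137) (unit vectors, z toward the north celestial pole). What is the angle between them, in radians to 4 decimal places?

u·v = -0.0492; |u| = 1.0000, |v| = 1.0000.
cos θ = (u·v)/(|u||v|) = -0.0492, so θ = 1.6200 rad.

1.6200 rad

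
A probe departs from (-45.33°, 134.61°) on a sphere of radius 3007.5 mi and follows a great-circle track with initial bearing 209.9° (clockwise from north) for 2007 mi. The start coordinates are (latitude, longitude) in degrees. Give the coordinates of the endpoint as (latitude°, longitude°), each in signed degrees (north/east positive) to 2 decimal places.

-69.36°, 73.56°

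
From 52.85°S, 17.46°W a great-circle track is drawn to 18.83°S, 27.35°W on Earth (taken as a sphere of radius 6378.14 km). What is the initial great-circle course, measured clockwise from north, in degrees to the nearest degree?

343°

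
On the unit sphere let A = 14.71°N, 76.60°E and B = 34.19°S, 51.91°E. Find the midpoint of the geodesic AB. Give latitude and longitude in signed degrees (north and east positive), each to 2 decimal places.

The central angle between A and B is δ = 0.9469 rad.
With f = 0.5, the slerp weights are sin((1−f)δ)/sin δ = 0.5618 and sin(fδ)/sin δ = 0.5618.
Weighted sum of the unit vectors: (0.5618)·(0.2242,0.9409,0.2539) + (0.5618)·(0.5103,0.6510,-0.5619) = (0.4126, 0.8943, -0.1730).
Converting back: φ = atan2(z, √(x²+y²)) = -9.96°, λ = atan2(y, x) = 65.23°.

-9.96°, 65.23°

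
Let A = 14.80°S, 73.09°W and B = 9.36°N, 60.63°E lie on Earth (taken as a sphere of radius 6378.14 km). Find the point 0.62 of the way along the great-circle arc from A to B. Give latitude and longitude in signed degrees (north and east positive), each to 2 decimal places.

The central angle between A and B is δ = 2.3474 rad.
With f = 0.62, the slerp weights are sin((1−f)δ)/sin δ = 1.0912 and sin(fδ)/sin δ = 1.3926.
Weighted sum of the unit vectors: (1.0912)·(0.2812,-0.9250,-0.2554) + (1.3926)·(0.4839,0.8599,0.1626) = (0.9808, 0.1881, -0.0522).
Converting back: φ = atan2(z, √(x²+y²)) = -2.99°, λ = atan2(y, x) = 10.86°.

-2.99°, 10.86°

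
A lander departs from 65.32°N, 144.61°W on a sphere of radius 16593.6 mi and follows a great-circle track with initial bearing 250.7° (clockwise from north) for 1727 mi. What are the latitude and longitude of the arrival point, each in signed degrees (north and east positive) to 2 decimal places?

62.80°, -157.00°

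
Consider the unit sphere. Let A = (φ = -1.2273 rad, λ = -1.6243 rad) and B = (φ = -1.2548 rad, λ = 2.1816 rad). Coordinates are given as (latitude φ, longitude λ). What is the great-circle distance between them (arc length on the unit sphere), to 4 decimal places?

In radians: φ₁ = -1.2273, φ₂ = -1.2548, Δλ = -141.938° = -2.4773 rad.
cos c = sin φ₁ sin φ₂ + cos φ₁ cos φ₂ cos Δλ = (-0.9416)(-0.9505) + (0.3368)(0.3108)(-0.7873) = 0.81256,
so c = arccos(0.81256) = 0.62227 rad.
On the unit sphere the arc length equals the central angle: 0.6223.

0.6223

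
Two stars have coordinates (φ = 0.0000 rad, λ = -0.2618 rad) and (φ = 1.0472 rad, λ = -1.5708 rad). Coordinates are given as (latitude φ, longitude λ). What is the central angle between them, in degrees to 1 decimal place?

82.6°

Let φ₁ = 0.0000 rad, φ₂ = 1.0472 rad, and Δλ = -1.3090 rad.
Haversine: a = sin²(Δφ/2) + cos φ₁ cos φ₂ sin²(Δλ/2) = 0.2500 + (1.0000)(0.5000)(0.3706) = 0.43530.
Central angle c = 2·arcsin(√a) = 1.44102 rad.
So the angular separation is 82.6°.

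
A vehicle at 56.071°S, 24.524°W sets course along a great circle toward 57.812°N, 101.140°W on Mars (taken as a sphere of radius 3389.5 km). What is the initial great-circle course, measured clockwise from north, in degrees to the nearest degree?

Δλ = -76.616° = -1.3372 rad.
y = sin Δλ · cos φ₂ = (-0.9728)(0.5327) = -0.5182
x = cos φ₁ sin φ₂ − sin φ₁ cos φ₂ cos Δλ = (0.5582)(0.8463) − (-0.8297)(0.5327)(0.2315) = 0.5747
θ = atan2(y, x) = -42.04°; adding 360° gives 318°.

318°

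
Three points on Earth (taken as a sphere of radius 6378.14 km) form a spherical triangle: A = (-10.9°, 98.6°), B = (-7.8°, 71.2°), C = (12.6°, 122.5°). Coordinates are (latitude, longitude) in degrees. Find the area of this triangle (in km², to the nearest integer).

Side lengths (central angles): a = 0.9583, b = 0.5829, c = 0.4748 rad; semiperimeter s = 1.0080.
By l'Huilier's theorem, tan(E/4) = √[tan(s/2) tan((s−a)/2) tan((s−b)/2) tan((s−c)/2)], giving spherical excess E = 0.1136 rad.
Area = E·R² = 0.1136 × (6378.14)² ≈ 4622956 km².

4622956 km²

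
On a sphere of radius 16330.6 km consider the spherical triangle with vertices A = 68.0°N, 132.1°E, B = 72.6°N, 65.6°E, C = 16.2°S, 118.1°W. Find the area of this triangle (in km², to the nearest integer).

144735072 km²

Side lengths (central angles): a = 2.1565, b = 1.9612, c = 0.3779 rad; semiperimeter s = 2.2478.
By l'Huilier's theorem, tan(E/4) = √[tan(s/2) tan((s−a)/2) tan((s−b)/2) tan((s−c)/2)], giving spherical excess E = 0.5427 rad.
Area = E·R² = 0.5427 × (16330.6)² ≈ 144735072 km².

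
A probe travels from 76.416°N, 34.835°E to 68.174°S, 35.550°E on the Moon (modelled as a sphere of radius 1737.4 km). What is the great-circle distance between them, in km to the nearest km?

4384 km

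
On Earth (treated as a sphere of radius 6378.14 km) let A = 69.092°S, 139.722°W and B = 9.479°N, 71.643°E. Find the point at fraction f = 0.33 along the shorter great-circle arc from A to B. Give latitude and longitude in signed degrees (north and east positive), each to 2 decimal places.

The central angle between A and B is δ = 2.0425 rad.
With f = 0.33, the slerp weights are sin((1−f)δ)/sin δ = 1.0997 and sin(fδ)/sin δ = 0.7006.
Weighted sum of the unit vectors: (1.0997)·(-0.2723,-0.2307,-0.9342) + (0.7006)·(0.3106,0.9362,0.1647) = (-0.0818, 0.4022, -0.9119).
Converting back: φ = atan2(z, √(x²+y²)) = -65.77°, λ = atan2(y, x) = 101.49°.

-65.77°, 101.49°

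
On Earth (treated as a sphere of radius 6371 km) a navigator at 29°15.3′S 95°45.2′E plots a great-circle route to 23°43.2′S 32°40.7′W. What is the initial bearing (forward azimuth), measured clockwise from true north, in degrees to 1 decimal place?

With φ₁ = -0.5106, φ₂ = -0.4140, Δλ = -2.2416 rad, the forward-azimuth formula gives
θ = atan2( sin Δλ cos φ₂ , cos φ₁ sin φ₂ − sin φ₁ cos φ₂ cos Δλ ) = atan2(-0.7172, -0.6291) = -131.26°.
Adding 360° brings this into [0°, 360°): 228.7°.

228.7°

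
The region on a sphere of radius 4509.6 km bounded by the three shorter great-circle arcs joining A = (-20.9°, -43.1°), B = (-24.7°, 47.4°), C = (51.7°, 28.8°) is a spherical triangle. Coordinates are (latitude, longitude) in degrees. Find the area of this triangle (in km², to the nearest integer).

26681541 km²

Side lengths (central angles): a = 1.3636, b = 1.6710, c = 1.4287 rad; semiperimeter s = 2.2316.
By l'Huilier's theorem, tan(E/4) = √[tan(s/2) tan((s−a)/2) tan((s−b)/2) tan((s−c)/2)], giving spherical excess E = 1.3120 rad.
Area = E·R² = 1.3120 × (4509.6)² ≈ 26681541 km².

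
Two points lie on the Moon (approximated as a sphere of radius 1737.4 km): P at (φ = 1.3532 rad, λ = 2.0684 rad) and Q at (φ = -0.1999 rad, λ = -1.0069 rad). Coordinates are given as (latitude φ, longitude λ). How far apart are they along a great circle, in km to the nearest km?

With latitudes φ₁ = 77.533°, φ₂ = -11.453° and longitude difference Δλ = -176.202°:
Haversine: a = sin²(Δφ/2) + cos φ₁ cos φ₂ sin²(Δλ/2) = 0.4912 + (0.2159)(0.9801)(0.9989) = 0.70250.
Central angle c = 2·arcsin(√a) = 1.98778 rad.
Distance = R·c = 1737.4 × 1.9878 ≈ 3454 km.

3454 km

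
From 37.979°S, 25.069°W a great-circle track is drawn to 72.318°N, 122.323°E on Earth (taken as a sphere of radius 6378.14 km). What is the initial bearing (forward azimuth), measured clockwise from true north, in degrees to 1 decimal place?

15.4°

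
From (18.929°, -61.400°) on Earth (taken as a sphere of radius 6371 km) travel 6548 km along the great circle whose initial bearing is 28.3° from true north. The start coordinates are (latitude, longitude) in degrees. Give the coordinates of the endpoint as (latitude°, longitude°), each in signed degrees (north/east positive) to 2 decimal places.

61.72°, -2.44°

Angular distance δ = d/R = 6548/6371 = 1.02778 rad; initial bearing θ = 0.4939 rad.
sin φ₂ = sin φ₁ cos δ + cos φ₁ sin δ cos θ = (0.3244)(0.5167) + (0.9459)(0.8562)(0.8805) = 0.8807, so φ₂ = 61.72°.
Δλ = atan2(sin θ sin δ cos φ₁, cos δ − sin φ₁ sin φ₂) = atan2(0.3839, 0.2310) = 58.963°.
λ₂ = -61.400° + 58.963° = -2.44°.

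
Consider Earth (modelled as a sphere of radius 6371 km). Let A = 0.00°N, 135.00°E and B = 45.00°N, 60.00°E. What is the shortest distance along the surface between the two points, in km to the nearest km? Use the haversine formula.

8835 km

In radians: φ₁ = 0.0000, φ₂ = 0.7854, Δλ = -75.000° = -1.3090 rad.
Haversine: a = sin²(Δφ/2) + cos φ₁ cos φ₂ sin²(Δλ/2) = 0.1464 + (1.0000)(0.7071)(0.3706) = 0.40849.
Central angle c = 2·arcsin(√a) = 1.38675 rad.
Distance = R·c = 6371 × 1.3867 ≈ 8835 km.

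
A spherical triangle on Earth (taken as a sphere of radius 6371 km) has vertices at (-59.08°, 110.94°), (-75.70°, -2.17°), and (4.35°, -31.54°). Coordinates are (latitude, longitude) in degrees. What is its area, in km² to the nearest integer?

11535353 km²

Side lengths (central angles): a = 1.4292, b = 2.0617, c = 0.6737 rad; semiperimeter s = 2.0823.
By l'Huilier's theorem, tan(E/4) = √[tan(s/2) tan((s−a)/2) tan((s−b)/2) tan((s−c)/2)], giving spherical excess E = 0.2842 rad.
Area = E·R² = 0.2842 × (6371)² ≈ 11535353 km².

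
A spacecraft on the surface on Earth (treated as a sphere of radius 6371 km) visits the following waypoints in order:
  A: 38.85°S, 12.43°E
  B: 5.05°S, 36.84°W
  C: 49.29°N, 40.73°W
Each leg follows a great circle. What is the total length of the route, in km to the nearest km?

12264 km

Leg A→B: central angle 0.9747 rad, distance 6209.9 km.
Leg B→C: central angle 0.9503 rad, distance 6054.1 km.
Total: 6209.9 + 6054.1 ≈ 12264 km.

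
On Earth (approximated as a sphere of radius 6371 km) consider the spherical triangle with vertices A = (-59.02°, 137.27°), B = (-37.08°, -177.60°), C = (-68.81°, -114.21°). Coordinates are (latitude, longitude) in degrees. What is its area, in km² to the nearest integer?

Side lengths (central angles): a = 0.8075, b = 0.7373, c = 0.6324 rad; semiperimeter s = 1.0886.
By l'Huilier's theorem, tan(E/4) = √[tan(s/2) tan((s−a)/2) tan((s−b)/2) tan((s−c)/2)], giving spherical excess E = 0.2373 rad.
Area = E·R² = 0.2373 × (6371)² ≈ 9631991 km².

9631991 km²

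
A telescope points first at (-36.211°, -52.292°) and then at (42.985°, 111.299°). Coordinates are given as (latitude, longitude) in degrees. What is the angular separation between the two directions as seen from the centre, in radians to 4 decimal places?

2.8919 rad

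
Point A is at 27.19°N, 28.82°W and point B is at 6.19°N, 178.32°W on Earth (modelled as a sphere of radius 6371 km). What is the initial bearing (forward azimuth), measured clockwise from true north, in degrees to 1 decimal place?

314.0°

With φ₁ = 0.4746, φ₂ = 0.1080, Δλ = -2.6093 rad, the forward-azimuth formula gives
θ = atan2( sin Δλ cos φ₂ , cos φ₁ sin φ₂ − sin φ₁ cos φ₂ cos Δλ ) = atan2(-0.5046, 0.4873) = -46.00°.
Adding 360° brings this into [0°, 360°): 314.0°.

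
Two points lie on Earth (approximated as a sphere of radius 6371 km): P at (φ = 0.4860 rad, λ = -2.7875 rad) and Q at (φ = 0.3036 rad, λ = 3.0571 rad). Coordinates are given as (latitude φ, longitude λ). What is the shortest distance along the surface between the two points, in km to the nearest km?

In radians: φ₁ = 0.4860, φ₂ = 0.3036, Δλ = -25.129° = -0.4386 rad.
cos c = sin φ₁ sin φ₂ + cos φ₁ cos φ₂ cos Δλ = (0.4671)(0.2990) + (0.8842)(0.9543)(0.9054) = 0.90355,
so c = arccos(0.90355) = 0.44281 rad.
Distance = R·c = 6371 × 0.4428 ≈ 2821 km.

2821 km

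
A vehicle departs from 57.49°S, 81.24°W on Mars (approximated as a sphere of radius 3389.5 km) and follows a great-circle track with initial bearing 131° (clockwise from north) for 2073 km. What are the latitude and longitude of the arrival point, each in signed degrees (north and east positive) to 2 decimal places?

Angular distance δ = d/R = 2073/3389.5 = 0.61159 rad; initial bearing θ = 2.2864 rad.
sin φ₂ = sin φ₁ cos δ + cos φ₁ sin δ cos θ = (-0.8433)(0.8187) + (0.5374)(0.5742)(-0.6561) = -0.8929, so φ₂ = -63.24°.
Δλ = atan2(sin θ sin δ cos φ₁, cos δ − sin φ₁ sin φ₂) = atan2(0.2329, 0.0658) = 74.232°.
λ₂ = -81.240° + 74.232° = -7.01°.

-63.24°, -7.01°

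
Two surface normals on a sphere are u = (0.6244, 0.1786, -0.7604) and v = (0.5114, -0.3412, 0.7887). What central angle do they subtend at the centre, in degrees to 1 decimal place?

u·v = -0.3413; |u| = 1.0000, |v| = 1.0000.
cos θ = (u·v)/(|u||v|) = -0.3414, so θ = 110.0°.

110.0°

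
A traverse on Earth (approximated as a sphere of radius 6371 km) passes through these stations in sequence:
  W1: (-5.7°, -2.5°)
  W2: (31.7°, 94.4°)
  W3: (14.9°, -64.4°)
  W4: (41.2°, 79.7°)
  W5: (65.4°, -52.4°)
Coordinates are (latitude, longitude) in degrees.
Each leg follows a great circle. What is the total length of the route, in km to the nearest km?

Leg W1→W2: central angle 1.7253 rad, distance 10991.9 km.
Leg W2→W3: central angle 2.2542 rad, distance 14361.6 km.
Leg W3→W4: central angle 2.0038 rad, distance 12766.4 km.
Leg W4→W5: central angle 1.1713 rad, distance 7462.6 km.
Total: 10991.9 + 14361.6 + 12766.4 + 7462.6 ≈ 45583 km.

45583 km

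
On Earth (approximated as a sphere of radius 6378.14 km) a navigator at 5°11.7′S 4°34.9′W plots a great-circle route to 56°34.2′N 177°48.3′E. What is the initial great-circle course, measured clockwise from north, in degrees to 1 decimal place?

358.3°

Δλ = -177.613° = -3.0999 rad.
y = sin Δλ · cos φ₂ = (-0.0416)(0.5509) = -0.0229
x = cos φ₁ sin φ₂ − sin φ₁ cos φ₂ cos Δλ = (0.9959)(0.8346) − (-0.0905)(0.5509)(-0.9991) = 0.7813
θ = atan2(y, x) = -1.68°; adding 360° gives 358.3°.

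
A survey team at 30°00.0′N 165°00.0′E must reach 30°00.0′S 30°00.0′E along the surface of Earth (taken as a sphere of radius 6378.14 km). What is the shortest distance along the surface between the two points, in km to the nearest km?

Let φ₁ = 0.5236 rad, φ₂ = -0.5236 rad, and Δλ = -2.3562 rad.
cos c = sin φ₁ sin φ₂ + cos φ₁ cos φ₂ cos Δλ = (0.5000)(-0.5000) + (0.8660)(0.8660)(-0.7071) = -0.78033,
so c = arccos(-0.78033) = 2.46599 rad.
Distance = R·c = 6378.14 × 2.4660 ≈ 15728 km.

15728 km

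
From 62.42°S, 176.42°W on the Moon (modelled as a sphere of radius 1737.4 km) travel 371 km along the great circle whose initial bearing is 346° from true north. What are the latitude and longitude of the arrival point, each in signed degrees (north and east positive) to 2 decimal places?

Angular distance δ = d/R = 371/1737.4 = 0.21354 rad; initial bearing θ = 6.0388 rad.
sin φ₂ = sin φ₁ cos δ + cos φ₁ sin δ cos θ = (-0.8864)(0.9773) + (0.4630)(0.2119)(0.9703) = -0.7710, so φ₂ = -50.45°.
Δλ = atan2(sin θ sin δ cos φ₁, cos δ − sin φ₁ sin φ₂) = atan2(-0.0237, 0.2939) = -4.618°.
λ₂ = -176.420° − 4.618° = -181.04° → 178.96° after wrapping to (−180°, 180°].

-50.45°, 178.96°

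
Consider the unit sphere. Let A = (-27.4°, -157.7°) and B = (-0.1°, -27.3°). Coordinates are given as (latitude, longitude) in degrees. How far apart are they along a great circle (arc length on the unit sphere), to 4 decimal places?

In radians: φ₁ = -0.4782, φ₂ = -0.0017, Δλ = 130.400° = 2.2759 rad.
cos c = sin φ₁ sin φ₂ + cos φ₁ cos φ₂ cos Δλ = (-0.4602)(-0.0017) + (0.8878)(1.0000)(-0.6481) = -0.57461,
so c = arccos(-0.57461) = 2.18292 rad.
On the unit sphere the arc length equals the central angle: 2.1829.

2.1829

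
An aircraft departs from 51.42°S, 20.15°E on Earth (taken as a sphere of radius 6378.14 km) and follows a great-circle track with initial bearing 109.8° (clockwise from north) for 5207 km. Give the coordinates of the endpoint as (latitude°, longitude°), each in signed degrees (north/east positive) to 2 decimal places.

-43.58°, 91.30°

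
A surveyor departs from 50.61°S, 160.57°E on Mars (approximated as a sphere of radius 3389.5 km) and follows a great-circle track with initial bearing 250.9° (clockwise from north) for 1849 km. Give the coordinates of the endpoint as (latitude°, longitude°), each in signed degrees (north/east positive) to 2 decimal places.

Angular distance δ = d/R = 1849/3389.5 = 0.54551 rad; initial bearing θ = 4.3790 rad.
sin φ₂ = sin φ₁ cos δ + cos φ₁ sin δ cos θ = (-0.7728)(0.8549) + (0.6346)(0.5189)(-0.3272) = -0.7684, so φ₂ = -50.21°.
Δλ = atan2(sin θ sin δ cos φ₁, cos δ − sin φ₁ sin φ₂) = atan2(-0.3111, 0.2610) = -50.008°.
λ₂ = 160.570° − 50.008° = 110.56°.

-50.21°, 110.56°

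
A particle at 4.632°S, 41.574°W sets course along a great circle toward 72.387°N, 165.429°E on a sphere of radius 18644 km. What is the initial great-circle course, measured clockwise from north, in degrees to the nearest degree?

352°

Δλ = -152.997° = -2.6703 rad.
y = sin Δλ · cos φ₂ = (-0.4540)(0.3026) = -0.1374
x = cos φ₁ sin φ₂ − sin φ₁ cos φ₂ cos Δλ = (0.9967)(0.9531) − (-0.0808)(0.3026)(-0.8910) = 0.9282
θ = atan2(y, x) = -8.42°; adding 360° gives 352°.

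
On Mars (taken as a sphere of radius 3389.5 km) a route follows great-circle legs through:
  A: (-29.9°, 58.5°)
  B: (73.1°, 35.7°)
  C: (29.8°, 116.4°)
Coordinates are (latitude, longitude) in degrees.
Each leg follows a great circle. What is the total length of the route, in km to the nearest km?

Leg A→B: central angle 1.8179 rad, distance 6161.9 km.
Leg B→C: central angle 1.0283 rad, distance 3485.4 km.
Total: 6161.9 + 3485.4 ≈ 9647 km.

9647 km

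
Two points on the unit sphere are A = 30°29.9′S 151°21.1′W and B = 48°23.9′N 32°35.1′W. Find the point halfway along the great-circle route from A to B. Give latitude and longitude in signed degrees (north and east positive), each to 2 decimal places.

16.81°, -104.32°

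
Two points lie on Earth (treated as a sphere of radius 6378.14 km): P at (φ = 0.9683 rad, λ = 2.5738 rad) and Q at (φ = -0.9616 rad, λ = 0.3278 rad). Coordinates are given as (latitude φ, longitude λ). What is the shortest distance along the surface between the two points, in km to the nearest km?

16859 km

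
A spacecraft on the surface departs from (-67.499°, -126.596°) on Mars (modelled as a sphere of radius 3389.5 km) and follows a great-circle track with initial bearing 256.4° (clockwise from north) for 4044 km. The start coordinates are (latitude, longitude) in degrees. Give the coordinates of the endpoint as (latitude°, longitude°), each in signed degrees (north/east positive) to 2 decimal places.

-25.11°, 139.55°

Angular distance δ = d/R = 4044/3389.5 = 1.19310 rad; initial bearing θ = 4.4750 rad.
sin φ₂ = sin φ₁ cos δ + cos φ₁ sin δ cos θ = (-0.9239)(0.3688) + (0.3827)(0.9295)(-0.2351) = -0.4244, so φ₂ = -25.11°.
Δλ = atan2(sin θ sin δ cos φ₁, cos δ − sin φ₁ sin φ₂) = atan2(-0.3458, -0.0233) = -93.850°.
λ₂ = -126.596° − 93.850° = -220.45° → 139.55° after wrapping to (−180°, 180°].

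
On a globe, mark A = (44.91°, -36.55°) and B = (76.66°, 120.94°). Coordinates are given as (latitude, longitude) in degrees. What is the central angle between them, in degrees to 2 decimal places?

57.59°

In radians: φ₁ = 0.7838, φ₂ = 1.3380, Δλ = 157.490° = 2.7487 rad.
cos c = sin φ₁ sin φ₂ + cos φ₁ cos φ₂ cos Δλ = (0.7060)(0.9730) + (0.7082)(0.2307)(-0.9238) = 0.53599,
so c = arccos(0.53599) = 1.00512 rad.
So the angular separation is 57.59°.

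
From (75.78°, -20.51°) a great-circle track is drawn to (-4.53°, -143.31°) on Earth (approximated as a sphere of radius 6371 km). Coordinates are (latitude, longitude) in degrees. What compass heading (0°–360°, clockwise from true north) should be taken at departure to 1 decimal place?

With φ₁ = 1.3226, φ₂ = -0.0791, Δλ = -2.1433 rad, the forward-azimuth formula gives
θ = atan2( sin Δλ cos φ₂ , cos φ₁ sin φ₂ − sin φ₁ cos φ₂ cos Δλ ) = atan2(-0.8379, 0.5041) = -58.97°.
Adding 360° brings this into [0°, 360°): 301.0°.

301.0°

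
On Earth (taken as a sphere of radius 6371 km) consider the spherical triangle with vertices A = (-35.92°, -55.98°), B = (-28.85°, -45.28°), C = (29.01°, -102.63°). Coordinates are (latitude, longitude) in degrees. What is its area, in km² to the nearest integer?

Side lengths (central angles): a = 1.3906, b = 1.3677, c = 0.2000 rad; semiperimeter s = 1.4792.
By l'Huilier's theorem, tan(E/4) = √[tan(s/2) tan((s−a)/2) tan((s−b)/2) tan((s−c)/2)], giving spherical excess E = 0.1637 rad.
Area = E·R² = 0.1637 × (6371)² ≈ 6646365 km².

6646365 km²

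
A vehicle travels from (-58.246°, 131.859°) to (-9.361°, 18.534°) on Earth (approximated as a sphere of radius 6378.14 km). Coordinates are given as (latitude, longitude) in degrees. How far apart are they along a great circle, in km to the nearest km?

10448 km

Let φ₁ = -1.0166 rad, φ₂ = -0.1634 rad, and Δλ = -1.9779 rad.
Haversine: a = sin²(Δφ/2) + cos φ₁ cos φ₂ sin²(Δλ/2) = 0.1712 + (0.5263)(0.9867)(0.6980) = 0.53365.
Central angle c = 2·arcsin(√a) = 1.63814 rad.
Distance = R·c = 6378.14 × 1.6381 ≈ 10448 km.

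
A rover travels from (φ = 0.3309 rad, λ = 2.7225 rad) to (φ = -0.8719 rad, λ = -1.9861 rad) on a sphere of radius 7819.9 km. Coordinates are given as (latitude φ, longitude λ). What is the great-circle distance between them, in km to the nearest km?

With latitudes φ₁ = 18.959°, φ₂ = -49.956° and longitude difference Δλ = 90.217°:
Haversine: a = sin²(Δφ/2) + cos φ₁ cos φ₂ sin²(Δλ/2) = 0.3201 + (0.9458)(0.6434)(0.5019) = 0.62551.
Central angle c = 2·arcsin(√a) = 1.82454 rad.
Distance = R·c = 7819.9 × 1.8245 ≈ 14268 km.

14268 km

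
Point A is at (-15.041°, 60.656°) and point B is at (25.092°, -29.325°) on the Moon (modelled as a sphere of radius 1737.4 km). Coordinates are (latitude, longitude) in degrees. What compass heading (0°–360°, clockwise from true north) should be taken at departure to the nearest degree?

294°

With φ₁ = -0.2625, φ₂ = 0.4379, Δλ = -1.5705 rad, the forward-azimuth formula gives
θ = atan2( sin Δλ cos φ₂ , cos φ₁ sin φ₂ − sin φ₁ cos φ₂ cos Δλ ) = atan2(-0.9056, 0.4096) = -65.66°.
Adding 360° brings this into [0°, 360°): 294°.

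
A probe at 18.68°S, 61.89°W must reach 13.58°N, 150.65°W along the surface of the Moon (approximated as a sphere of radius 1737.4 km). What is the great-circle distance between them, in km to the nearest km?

2825 km

Let φ₁ = -0.3260 rad, φ₂ = 0.2370 rad, and Δλ = -1.5492 rad.
Haversine: a = sin²(Δφ/2) + cos φ₁ cos φ₂ sin²(Δλ/2) = 0.0772 + (0.9473)(0.9720)(0.4892) = 0.52764.
Central angle c = 2·arcsin(√a) = 1.62610 rad.
Distance = R·c = 1737.4 × 1.6261 ≈ 2825 km.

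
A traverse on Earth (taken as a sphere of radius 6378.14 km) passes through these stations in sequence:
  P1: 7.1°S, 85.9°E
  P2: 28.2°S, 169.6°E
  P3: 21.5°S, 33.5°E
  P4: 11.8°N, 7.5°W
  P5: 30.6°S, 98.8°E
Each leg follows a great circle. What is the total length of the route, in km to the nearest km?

Leg P1→P2: central angle 1.4158 rad, distance 9030.2 km.
Leg P2→P3: central angle 2.0017 rad, distance 12766.8 km.
Leg P3→P4: central angle 0.9117 rad, distance 5814.9 km.
Leg P4→P5: central angle 1.9183 rad, distance 12235.3 km.
Total: 9030.2 + 12766.8 + 5814.9 + 12235.3 ≈ 39847 km.

39847 km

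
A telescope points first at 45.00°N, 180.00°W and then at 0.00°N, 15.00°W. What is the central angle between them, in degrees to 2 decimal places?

In radians: φ₁ = 0.7854, φ₂ = 0.0000, Δλ = 165.000° = 2.8798 rad.
cos c = sin φ₁ sin φ₂ + cos φ₁ cos φ₂ cos Δλ = (0.7071)(0.0000) + (0.7071)(1.0000)(-0.9659) = -0.68301,
so c = arccos(-0.68301) = 2.32268 rad.
So the angular separation is 133.08°.

133.08°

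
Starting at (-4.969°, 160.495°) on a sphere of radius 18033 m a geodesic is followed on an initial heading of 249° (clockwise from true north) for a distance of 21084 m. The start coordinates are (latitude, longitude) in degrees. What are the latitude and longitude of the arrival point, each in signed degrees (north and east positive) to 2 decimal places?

Angular distance δ = d/R = 21084/18033 = 1.16919 rad; initial bearing θ = 4.3459 rad.
sin φ₂ = sin φ₁ cos δ + cos φ₁ sin δ cos θ = (-0.0866)(0.3909) + (0.9962)(0.9204)(-0.3584) = -0.3625, so φ₂ = -21.25°.
Δλ = atan2(sin θ sin δ cos φ₁, cos δ − sin φ₁ sin φ₂) = atan2(-0.8561, 0.3595) = -67.220°.
λ₂ = 160.495° − 67.220° = 93.27°.

-21.25°, 93.27°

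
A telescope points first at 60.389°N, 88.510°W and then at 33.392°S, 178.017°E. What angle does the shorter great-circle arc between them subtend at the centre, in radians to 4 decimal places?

With latitudes φ₁ = 60.389°, φ₂ = -33.392° and longitude difference Δλ = -93.473°:
cos c = sin φ₁ sin φ₂ + cos φ₁ cos φ₂ cos Δλ = (0.8694)(-0.5504) + (0.4941)(0.8349)(-0.0606) = -0.50348,
so c = arccos(-0.50348) = 2.09842 rad.
So the angular separation is 2.0984 rad.

2.0984 rad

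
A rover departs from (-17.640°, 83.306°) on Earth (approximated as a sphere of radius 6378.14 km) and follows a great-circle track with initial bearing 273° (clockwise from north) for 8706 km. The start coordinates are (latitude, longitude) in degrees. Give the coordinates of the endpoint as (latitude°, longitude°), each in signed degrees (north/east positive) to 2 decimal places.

-0.75°, 5.45°

Angular distance δ = d/R = 8706/6378.14 = 1.36497 rad; initial bearing θ = 4.7647 rad.
sin φ₂ = sin φ₁ cos δ + cos φ₁ sin δ cos θ = (-0.3030)(0.2044) + (0.9530)(0.9789)(0.0523) = -0.0131, so φ₂ = -0.75°.
Δλ = atan2(sin θ sin δ cos φ₁, cos δ − sin φ₁ sin φ₂) = atan2(-0.9316, 0.2004) = -77.860°.
λ₂ = 83.306° − 77.860° = 5.45°.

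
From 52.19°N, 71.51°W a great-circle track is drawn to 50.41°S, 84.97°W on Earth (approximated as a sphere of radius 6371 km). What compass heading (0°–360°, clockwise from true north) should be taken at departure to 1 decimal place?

Δλ = -13.460° = -0.2349 rad.
y = sin Δλ · cos φ₂ = (-0.2328)(0.6373) = -0.1483
x = cos φ₁ sin φ₂ − sin φ₁ cos φ₂ cos Δλ = (0.6130)(-0.7706) − (0.7900)(0.6373)(0.9725) = -0.9621
θ = atan2(y, x) = -171.23°; adding 360° gives 188.8°.

188.8°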